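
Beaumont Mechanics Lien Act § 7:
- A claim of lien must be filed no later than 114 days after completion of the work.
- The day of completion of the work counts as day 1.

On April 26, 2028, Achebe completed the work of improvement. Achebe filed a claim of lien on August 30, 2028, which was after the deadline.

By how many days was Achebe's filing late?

13 days

Counting April 26, 2028 as day 1, day 114 is August 17, 2028.
The deadline is August 17, 2028; from August 17, 2028 to August 30, 2028 is 13 days.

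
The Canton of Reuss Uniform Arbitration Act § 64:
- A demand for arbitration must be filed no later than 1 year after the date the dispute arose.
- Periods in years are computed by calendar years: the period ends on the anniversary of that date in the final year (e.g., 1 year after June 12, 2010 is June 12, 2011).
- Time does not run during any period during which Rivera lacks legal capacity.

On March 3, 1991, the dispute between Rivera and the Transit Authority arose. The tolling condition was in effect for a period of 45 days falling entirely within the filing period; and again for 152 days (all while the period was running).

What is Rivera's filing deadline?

1 year after March 3, 1991 is March 3, 1992.
Tolling adds 45 days: March 3, 1992 + 45 days = April 17, 1992.
Tolling adds 152 days: April 17, 1992 + 152 days = September 16, 1992.

September 16, 1992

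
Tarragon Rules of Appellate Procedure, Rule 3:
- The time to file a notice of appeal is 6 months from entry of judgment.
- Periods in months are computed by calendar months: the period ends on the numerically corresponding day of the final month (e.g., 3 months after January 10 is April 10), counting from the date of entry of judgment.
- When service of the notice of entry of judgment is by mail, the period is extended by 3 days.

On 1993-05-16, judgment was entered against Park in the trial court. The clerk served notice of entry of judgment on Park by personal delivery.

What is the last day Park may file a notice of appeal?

November 16, 1993

6 months after 1993-05-16 is November 16, 1993.
Service was not by mail, so no mail extension applies.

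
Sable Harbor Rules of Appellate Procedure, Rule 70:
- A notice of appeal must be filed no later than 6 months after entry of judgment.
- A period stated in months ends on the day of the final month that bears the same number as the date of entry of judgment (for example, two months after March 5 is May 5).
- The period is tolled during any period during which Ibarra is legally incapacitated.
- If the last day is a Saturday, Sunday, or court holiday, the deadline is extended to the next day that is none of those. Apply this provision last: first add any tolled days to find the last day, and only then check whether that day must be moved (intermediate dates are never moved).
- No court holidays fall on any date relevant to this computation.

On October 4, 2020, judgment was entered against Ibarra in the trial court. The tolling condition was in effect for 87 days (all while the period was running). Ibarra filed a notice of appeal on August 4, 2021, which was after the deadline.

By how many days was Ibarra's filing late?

35 days

6 months after October 4, 2020 is April 4, 2021.
Tolling adds 87 days: April 4, 2021 + 87 days = June 30, 2021.
June 30, 2021 is a Wednesday and not a court holiday, so no extension applies.
The deadline is June 30, 2021; from June 30, 2021 to August 4, 2021 is 35 days.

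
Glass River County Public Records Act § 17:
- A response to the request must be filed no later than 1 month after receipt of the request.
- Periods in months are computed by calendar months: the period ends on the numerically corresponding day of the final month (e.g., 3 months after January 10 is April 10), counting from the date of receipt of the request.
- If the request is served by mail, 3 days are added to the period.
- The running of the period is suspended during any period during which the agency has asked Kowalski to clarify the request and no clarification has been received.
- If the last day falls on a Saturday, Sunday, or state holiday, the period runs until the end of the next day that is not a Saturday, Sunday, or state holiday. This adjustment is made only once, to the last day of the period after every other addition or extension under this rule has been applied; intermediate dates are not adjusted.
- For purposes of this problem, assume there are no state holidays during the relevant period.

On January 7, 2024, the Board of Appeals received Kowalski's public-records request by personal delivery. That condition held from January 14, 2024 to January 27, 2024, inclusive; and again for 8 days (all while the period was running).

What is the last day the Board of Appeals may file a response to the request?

1 month after January 7, 2024 is February 7, 2024.
Service was not by mail, so no mail extension applies.
From January 14, 2024 through January 27, 2024 inclusive is 14 days; tolling adds 14 days: February 7, 2024 + 14 days = February 21, 2024.
Tolling adds 8 days: February 21, 2024 + 8 days = February 29, 2024.
February 29, 2024 is a Thursday and not a state holiday, so no extension applies.

February 29, 2024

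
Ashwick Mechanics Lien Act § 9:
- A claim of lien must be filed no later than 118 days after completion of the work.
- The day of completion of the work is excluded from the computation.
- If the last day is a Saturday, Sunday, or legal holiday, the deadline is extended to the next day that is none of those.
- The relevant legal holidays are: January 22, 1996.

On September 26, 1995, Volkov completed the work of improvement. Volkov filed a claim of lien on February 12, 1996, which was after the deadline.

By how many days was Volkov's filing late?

118 days after September 26, 1995 is January 22, 1996.
January 22, 1996 is a listed holiday. The next qualifying day is January 23, 1996.
The deadline is January 23, 1996; from January 23, 1996 to February 12, 1996 is 20 days.

20 days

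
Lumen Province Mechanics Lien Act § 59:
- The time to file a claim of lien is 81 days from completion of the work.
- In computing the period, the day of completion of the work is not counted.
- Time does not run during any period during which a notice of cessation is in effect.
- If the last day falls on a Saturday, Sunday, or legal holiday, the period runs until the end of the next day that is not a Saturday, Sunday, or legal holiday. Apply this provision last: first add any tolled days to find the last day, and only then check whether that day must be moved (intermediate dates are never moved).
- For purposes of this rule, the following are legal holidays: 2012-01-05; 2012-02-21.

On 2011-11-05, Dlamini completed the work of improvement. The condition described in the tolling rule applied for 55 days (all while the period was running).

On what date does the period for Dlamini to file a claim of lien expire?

81 days after 2011-11-05 is January 25, 2012.
Tolling adds 55 days: January 25, 2012 + 55 days = March 20, 2012.
March 20, 2012 is a Tuesday and not a legal holiday, so no extension applies.

March 20, 2012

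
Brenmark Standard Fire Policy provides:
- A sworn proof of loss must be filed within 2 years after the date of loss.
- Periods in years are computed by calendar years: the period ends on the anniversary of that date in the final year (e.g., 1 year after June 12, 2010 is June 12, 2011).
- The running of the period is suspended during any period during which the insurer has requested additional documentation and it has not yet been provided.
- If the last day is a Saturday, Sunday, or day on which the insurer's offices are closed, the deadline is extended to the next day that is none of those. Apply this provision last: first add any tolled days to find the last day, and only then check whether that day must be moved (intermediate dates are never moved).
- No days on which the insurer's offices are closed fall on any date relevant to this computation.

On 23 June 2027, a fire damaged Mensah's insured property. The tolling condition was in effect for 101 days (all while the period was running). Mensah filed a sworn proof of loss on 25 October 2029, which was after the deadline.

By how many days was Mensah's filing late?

23 days

2 years after 23 June 2027 is June 23, 2029.
Tolling adds 101 days: June 23, 2029 + 101 days = October 2, 2029.
October 2, 2029 is a Tuesday and not a day on which the insurer's offices are closed, so no extension applies.
The deadline is October 2, 2029; from October 2, 2029 to October 25, 2029 is 23 days.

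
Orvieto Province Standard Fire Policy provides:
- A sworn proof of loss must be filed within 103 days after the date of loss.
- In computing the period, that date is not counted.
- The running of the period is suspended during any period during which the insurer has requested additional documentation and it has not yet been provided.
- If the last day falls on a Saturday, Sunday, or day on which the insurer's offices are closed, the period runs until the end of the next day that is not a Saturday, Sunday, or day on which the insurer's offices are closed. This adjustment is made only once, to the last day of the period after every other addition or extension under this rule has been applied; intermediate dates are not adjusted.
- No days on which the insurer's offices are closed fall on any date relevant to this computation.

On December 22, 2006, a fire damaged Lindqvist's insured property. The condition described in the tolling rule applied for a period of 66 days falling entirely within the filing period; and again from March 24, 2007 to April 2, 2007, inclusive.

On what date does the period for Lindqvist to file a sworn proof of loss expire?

103 days after December 22, 2006 is April 4, 2007.
Tolling adds 66 days: April 4, 2007 + 66 days = June 9, 2007.
From March 24, 2007 through April 2, 2007 inclusive is 10 days; tolling adds 10 days: June 9, 2007 + 10 days = June 19, 2007.
June 19, 2007 is a Tuesday and not a day on which the insurer's offices are closed, so no extension applies.

June 19, 2007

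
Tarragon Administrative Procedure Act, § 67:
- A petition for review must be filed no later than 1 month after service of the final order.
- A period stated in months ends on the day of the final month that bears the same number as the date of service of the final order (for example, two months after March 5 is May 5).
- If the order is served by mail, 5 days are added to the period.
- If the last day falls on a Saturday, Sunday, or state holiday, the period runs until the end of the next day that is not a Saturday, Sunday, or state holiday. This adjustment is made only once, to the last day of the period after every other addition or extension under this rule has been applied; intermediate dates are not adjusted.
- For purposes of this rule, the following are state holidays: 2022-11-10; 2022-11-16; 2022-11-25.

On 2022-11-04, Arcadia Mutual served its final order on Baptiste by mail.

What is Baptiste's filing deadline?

December 9, 2022

1 month after 2022-11-04 is December 4, 2022.
Service was by mail, adding 5 days: December 4, 2022 + 5 days = December 9, 2022.
December 9, 2022 is a Friday and not a state holiday, so no extension applies.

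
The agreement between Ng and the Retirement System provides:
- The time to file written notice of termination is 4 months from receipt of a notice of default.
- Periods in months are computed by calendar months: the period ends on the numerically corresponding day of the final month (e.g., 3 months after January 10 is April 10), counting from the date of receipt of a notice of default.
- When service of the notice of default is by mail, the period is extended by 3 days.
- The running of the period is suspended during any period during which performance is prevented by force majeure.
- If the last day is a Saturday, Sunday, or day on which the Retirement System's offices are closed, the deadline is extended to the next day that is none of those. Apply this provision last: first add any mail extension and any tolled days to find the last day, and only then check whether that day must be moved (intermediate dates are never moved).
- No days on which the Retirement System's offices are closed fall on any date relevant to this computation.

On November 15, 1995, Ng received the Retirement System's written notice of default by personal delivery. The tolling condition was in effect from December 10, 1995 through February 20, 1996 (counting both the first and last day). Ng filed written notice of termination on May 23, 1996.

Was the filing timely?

Yes

4 months after November 15, 1995 is March 15, 1996.
Service was not by mail, so no mail extension applies.
From December 10, 1995 through February 20, 1996 inclusive is 73 days; tolling adds 73 days: March 15, 1996 + 73 days = May 27, 1996.
May 27, 1996 is a Monday and not a day on which the Retirement System's offices are closed, so no extension applies.
The deadline is May 27, 1996; the filing on May 23, 1996 is on or before that date.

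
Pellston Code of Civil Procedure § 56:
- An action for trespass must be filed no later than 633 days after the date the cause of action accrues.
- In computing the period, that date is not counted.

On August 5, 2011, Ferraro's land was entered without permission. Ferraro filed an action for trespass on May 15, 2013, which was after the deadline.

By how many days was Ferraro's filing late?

633 days after August 5, 2011 is April 29, 2013.
The deadline is April 29, 2013; from April 29, 2013 to May 15, 2013 is 16 days.

16 days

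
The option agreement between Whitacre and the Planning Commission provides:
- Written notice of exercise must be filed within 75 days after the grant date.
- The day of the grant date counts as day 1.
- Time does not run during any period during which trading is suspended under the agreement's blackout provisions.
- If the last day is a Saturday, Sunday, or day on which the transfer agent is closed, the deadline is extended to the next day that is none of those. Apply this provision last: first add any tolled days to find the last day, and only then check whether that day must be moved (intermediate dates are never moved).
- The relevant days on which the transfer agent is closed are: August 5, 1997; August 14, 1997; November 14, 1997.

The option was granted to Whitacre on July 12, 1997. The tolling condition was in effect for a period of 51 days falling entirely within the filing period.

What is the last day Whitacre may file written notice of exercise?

Counting July 12, 1997 as day 1, day 75 is September 24, 1997.
Tolling adds 51 days: September 24, 1997 + 51 days = November 14, 1997.
November 14, 1997 is a listed holiday; November 15, 1997 is Saturday; November 16, 1997 is Sunday. The next qualifying day is November 17, 1997.

November 17, 1997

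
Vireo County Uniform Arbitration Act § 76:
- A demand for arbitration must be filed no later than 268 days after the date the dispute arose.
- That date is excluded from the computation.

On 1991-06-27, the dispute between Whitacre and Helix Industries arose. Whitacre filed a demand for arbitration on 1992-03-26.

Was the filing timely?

268 days after 1991-06-27 is March 21, 1992.
The deadline is March 21, 1992; the filing on March 26, 1992 is after that date.

No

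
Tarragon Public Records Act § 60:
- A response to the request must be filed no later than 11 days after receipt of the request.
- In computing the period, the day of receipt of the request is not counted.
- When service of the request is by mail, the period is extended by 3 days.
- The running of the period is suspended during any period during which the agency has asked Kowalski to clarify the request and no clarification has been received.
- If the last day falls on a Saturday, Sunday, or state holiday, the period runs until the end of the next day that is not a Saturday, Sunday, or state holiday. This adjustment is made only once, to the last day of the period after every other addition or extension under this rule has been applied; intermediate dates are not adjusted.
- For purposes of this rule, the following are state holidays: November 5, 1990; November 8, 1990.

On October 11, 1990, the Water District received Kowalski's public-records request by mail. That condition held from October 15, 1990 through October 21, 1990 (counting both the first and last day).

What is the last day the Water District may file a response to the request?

November 1, 1990

11 days after October 11, 1990 is October 22, 1990.
Service was by mail, adding 3 days: October 22, 1990 + 3 days = October 25, 1990.
From October 15, 1990 through October 21, 1990 inclusive is 7 days; tolling adds 7 days: October 25, 1990 + 7 days = November 1, 1990.
November 1, 1990 is a Thursday and not a state holiday, so no extension applies.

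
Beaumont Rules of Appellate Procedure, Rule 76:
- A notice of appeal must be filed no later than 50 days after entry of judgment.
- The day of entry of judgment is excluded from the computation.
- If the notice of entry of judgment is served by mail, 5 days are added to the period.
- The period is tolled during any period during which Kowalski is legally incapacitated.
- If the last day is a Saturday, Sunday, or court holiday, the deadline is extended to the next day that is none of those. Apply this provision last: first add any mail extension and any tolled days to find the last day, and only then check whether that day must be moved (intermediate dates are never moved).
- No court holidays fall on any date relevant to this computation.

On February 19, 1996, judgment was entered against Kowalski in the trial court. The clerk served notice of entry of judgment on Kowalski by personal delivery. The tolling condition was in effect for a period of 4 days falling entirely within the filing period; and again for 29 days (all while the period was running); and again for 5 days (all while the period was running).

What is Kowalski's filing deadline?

50 days after February 19, 1996 is April 9, 1996.
Service was not by mail, so no mail extension applies.
Tolling adds 4 days: April 9, 1996 + 4 days = April 13, 1996.
Tolling adds 29 days: April 13, 1996 + 29 days = May 12, 1996.
Tolling adds 5 days: May 12, 1996 + 5 days = May 17, 1996.
May 17, 1996 is a Friday and not a court holiday, so no extension applies.

May 17, 1996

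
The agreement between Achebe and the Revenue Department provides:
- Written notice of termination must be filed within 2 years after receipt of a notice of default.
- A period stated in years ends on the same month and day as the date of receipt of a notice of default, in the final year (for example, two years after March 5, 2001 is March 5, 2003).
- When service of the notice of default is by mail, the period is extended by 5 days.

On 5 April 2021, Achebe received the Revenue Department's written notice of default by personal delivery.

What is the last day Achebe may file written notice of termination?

2 years after 5 April 2021 is April 5, 2023.
Service was not by mail, so no mail extension applies.

April 5, 2023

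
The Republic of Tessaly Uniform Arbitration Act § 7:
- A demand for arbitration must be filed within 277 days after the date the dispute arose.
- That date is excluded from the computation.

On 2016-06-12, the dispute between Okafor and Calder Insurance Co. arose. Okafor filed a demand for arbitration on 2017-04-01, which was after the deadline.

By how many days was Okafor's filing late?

16 days

277 days after 2016-06-12 is March 16, 2017.
The deadline is March 16, 2017; from March 16, 2017 to April 1, 2017 is 16 days.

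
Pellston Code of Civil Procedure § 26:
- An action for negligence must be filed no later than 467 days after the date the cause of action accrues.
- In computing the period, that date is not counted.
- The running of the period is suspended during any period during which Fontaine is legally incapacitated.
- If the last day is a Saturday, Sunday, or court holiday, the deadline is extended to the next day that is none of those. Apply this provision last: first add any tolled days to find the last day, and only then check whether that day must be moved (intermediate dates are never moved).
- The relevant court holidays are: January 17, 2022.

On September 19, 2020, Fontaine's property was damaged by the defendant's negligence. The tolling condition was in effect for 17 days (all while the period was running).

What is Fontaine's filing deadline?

January 18, 2022

467 days after September 19, 2020 is December 30, 2021.
Tolling adds 17 days: December 30, 2021 + 17 days = January 16, 2022.
January 16, 2022 is Sunday; January 17, 2022 is a listed holiday. The next qualifying day is January 18, 2022.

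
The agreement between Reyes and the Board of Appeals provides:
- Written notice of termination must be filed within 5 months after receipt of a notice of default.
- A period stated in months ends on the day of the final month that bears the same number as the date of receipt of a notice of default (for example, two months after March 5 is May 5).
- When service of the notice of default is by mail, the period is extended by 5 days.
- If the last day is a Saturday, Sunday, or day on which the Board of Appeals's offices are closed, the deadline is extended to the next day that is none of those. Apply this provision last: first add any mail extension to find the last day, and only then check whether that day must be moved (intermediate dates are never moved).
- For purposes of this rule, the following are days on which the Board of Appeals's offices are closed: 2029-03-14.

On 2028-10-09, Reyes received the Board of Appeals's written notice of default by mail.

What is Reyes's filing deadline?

5 months after 2028-10-09 is March 9, 2029.
Service was by mail, adding 5 days: March 9, 2029 + 5 days = March 14, 2029.
March 14, 2029 is a listed holiday. The next qualifying day is March 15, 2029.

March 15, 2029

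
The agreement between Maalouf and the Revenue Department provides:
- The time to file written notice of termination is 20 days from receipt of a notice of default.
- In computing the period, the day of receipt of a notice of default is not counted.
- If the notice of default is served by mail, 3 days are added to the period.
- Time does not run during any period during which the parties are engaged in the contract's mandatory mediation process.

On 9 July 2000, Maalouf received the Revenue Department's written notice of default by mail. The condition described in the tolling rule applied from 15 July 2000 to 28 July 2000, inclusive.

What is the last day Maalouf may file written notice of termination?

20 days after 9 July 2000 is July 29, 2000.
Service was by mail, adding 3 days: July 29, 2000 + 3 days = August 1, 2000.
From July 15, 2000 through July 28, 2000 inclusive is 14 days; tolling adds 14 days: August 1, 2000 + 14 days = August 15, 2000.

August 15, 2000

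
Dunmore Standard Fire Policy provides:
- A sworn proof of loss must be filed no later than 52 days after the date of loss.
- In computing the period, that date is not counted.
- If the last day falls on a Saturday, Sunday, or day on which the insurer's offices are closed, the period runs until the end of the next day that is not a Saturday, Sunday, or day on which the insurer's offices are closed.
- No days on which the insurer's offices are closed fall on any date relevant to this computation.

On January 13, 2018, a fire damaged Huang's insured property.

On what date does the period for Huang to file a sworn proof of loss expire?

March 6, 2018

52 days after January 13, 2018 is March 6, 2018.
March 6, 2018 is a Tuesday and not a day on which the insurer's offices are closed, so no extension applies.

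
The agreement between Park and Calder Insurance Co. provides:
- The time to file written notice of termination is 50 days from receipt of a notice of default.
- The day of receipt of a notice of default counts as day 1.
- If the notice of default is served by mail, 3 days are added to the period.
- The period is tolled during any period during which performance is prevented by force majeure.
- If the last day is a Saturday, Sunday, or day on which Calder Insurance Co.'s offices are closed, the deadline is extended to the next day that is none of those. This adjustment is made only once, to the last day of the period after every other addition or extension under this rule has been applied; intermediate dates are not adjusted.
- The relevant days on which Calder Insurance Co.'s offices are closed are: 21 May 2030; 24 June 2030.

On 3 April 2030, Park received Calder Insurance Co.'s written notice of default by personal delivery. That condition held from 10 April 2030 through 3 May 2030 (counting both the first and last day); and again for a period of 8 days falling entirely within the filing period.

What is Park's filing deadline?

Counting 3 April 2030 as day 1, day 50 is May 22, 2030.
Service was not by mail, so no mail extension applies.
From April 10, 2030 through May 3, 2030 inclusive is 24 days; tolling adds 24 days: May 22, 2030 + 24 days = June 15, 2030.
Tolling adds 8 days: June 15, 2030 + 8 days = June 23, 2030.
June 23, 2030 is Sunday; June 24, 2030 is a listed holiday. The next qualifying day is June 25, 2030.

June 25, 2030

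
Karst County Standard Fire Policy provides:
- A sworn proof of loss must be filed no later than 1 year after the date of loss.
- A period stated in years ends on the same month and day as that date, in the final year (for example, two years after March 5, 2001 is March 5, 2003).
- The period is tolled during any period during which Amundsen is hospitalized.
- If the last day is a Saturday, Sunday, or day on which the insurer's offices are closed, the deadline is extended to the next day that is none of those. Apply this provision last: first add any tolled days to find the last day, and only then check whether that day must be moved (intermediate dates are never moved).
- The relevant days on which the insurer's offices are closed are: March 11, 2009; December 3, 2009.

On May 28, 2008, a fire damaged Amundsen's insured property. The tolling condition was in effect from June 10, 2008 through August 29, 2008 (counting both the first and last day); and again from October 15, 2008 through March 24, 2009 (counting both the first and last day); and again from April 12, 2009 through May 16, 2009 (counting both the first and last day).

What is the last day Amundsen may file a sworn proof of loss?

1 year after May 28, 2008 is May 28, 2009.
From June 10, 2008 through August 29, 2008 inclusive is 81 days; tolling adds 81 days: May 28, 2009 + 81 days = August 17, 2009.
From October 15, 2008 through March 24, 2009 inclusive is 161 days; tolling adds 161 days: August 17, 2009 + 161 days = January 25, 2010.
From April 12, 2009 through May 16, 2009 inclusive is 35 days; tolling adds 35 days: January 25, 2010 + 35 days = March 1, 2010.
March 1, 2010 is a Monday and not a day on which the insurer's offices are closed, so no extension applies.

March 1, 2010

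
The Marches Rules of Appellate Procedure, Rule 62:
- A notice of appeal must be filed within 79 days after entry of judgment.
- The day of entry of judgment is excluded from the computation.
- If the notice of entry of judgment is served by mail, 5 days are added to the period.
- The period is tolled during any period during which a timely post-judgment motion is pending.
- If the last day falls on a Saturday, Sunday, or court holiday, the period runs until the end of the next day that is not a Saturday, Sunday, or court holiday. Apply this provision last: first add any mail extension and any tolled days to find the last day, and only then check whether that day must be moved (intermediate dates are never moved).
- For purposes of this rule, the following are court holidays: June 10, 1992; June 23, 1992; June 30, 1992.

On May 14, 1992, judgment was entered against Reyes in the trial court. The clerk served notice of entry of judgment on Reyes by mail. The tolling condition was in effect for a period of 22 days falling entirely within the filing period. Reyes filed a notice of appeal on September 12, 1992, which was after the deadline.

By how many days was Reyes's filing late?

79 days after May 14, 1992 is August 1, 1992.
Service was by mail, adding 5 days: August 1, 1992 + 5 days = August 6, 1992.
Tolling adds 22 days: August 6, 1992 + 22 days = August 28, 1992.
August 28, 1992 is a Friday and not a court holiday, so no extension applies.
The deadline is August 28, 1992; from August 28, 1992 to September 12, 1992 is 15 days.

15 days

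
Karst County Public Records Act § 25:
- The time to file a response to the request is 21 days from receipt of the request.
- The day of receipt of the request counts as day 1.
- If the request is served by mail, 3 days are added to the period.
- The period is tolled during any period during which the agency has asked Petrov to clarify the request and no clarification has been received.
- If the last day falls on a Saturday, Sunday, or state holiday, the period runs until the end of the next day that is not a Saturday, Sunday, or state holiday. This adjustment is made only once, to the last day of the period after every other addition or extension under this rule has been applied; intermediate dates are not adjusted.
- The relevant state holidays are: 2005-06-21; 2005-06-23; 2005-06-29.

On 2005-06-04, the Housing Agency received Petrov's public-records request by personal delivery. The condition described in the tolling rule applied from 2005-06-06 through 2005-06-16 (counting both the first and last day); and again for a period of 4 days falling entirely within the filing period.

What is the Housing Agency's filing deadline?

July 11, 2005

Counting 2005-06-04 as day 1, day 21 is June 24, 2005.
Service was not by mail, so no mail extension applies.
From June 6, 2005 through June 16, 2005 inclusive is 11 days; tolling adds 11 days: June 24, 2005 + 11 days = July 5, 2005.
Tolling adds 4 days: July 5, 2005 + 4 days = July 9, 2005.
July 9, 2005 is Saturday; July 10, 2005 is Sunday. The next qualifying day is July 11, 2005.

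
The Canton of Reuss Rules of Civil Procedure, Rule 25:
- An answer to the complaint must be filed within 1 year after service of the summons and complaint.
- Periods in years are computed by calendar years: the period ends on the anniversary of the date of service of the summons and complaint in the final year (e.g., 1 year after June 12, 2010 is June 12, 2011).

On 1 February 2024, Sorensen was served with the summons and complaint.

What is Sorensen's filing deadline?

1 year after 1 February 2024 is February 1, 2025.

February 1, 2025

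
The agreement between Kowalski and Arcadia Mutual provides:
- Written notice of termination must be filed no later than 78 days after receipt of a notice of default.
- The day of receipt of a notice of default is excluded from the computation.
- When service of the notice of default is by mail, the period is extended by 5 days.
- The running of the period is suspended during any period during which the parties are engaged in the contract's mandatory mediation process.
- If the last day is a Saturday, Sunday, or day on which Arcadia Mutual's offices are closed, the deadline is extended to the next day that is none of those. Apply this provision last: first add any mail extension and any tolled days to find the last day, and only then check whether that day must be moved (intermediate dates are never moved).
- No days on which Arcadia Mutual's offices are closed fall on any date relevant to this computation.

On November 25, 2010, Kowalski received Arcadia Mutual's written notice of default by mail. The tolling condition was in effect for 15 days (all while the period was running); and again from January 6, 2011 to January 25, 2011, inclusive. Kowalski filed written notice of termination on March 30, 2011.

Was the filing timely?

No

78 days after November 25, 2010 is February 11, 2011.
Service was by mail, adding 5 days: February 11, 2011 + 5 days = February 16, 2011.
Tolling adds 15 days: February 16, 2011 + 15 days = March 3, 2011.
From January 6, 2011 through January 25, 2011 inclusive is 20 days; tolling adds 20 days: March 3, 2011 + 20 days = March 23, 2011.
March 23, 2011 is a Wednesday and not a day on which Arcadia Mutual's offices are closed, so no extension applies.
The deadline is March 23, 2011; the filing on March 30, 2011 is after that date.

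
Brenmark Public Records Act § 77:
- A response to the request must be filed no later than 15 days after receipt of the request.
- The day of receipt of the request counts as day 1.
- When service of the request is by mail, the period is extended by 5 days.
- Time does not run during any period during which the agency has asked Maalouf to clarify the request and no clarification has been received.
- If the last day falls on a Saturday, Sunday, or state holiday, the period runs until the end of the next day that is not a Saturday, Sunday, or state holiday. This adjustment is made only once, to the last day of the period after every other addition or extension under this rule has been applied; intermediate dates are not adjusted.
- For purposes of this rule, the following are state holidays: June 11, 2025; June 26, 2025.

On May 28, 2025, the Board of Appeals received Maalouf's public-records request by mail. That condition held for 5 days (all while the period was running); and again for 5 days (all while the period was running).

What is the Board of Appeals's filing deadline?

Counting May 28, 2025 as day 1, day 15 is June 11, 2025.
Service was by mail, adding 5 days: June 11, 2025 + 5 days = June 16, 2025.
Tolling adds 5 days: June 16, 2025 + 5 days = June 21, 2025.
Tolling adds 5 days: June 21, 2025 + 5 days = June 26, 2025.
June 26, 2025 is a listed holiday. The next qualifying day is June 27, 2025.

June 27, 2025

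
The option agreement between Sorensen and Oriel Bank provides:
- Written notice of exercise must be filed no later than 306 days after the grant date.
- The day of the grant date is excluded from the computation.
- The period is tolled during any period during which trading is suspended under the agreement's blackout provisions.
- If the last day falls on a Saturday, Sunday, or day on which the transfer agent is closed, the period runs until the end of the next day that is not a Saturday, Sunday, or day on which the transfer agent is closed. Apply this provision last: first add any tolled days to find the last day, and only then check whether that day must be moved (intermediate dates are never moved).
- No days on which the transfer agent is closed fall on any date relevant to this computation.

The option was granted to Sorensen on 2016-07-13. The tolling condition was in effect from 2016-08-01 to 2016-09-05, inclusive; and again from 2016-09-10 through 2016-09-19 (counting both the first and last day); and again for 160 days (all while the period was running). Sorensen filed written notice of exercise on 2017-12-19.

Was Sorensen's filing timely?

306 days after 2016-07-13 is May 15, 2017.
From August 1, 2016 through September 5, 2016 inclusive is 36 days; tolling adds 36 days: May 15, 2017 + 36 days = June 20, 2017.
From September 10, 2016 through September 19, 2016 inclusive is 10 days; tolling adds 10 days: June 20, 2017 + 10 days = June 30, 2017.
Tolling adds 160 days: June 30, 2017 + 160 days = December 7, 2017.
December 7, 2017 is a Thursday and not a day on which the transfer agent is closed, so no extension applies.
The deadline is December 7, 2017; the filing on December 19, 2017 is after that date.

No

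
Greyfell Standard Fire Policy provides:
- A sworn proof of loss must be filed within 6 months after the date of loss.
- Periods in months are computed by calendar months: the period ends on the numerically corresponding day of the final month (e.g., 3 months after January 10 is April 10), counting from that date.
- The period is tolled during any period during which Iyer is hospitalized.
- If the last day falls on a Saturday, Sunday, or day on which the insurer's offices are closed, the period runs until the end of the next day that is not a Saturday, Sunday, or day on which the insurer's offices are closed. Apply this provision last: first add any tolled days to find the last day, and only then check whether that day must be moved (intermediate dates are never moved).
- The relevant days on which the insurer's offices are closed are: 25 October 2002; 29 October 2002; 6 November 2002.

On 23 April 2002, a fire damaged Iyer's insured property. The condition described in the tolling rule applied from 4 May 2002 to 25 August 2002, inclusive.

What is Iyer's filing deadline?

6 months after 23 April 2002 is October 23, 2002.
From May 4, 2002 through August 25, 2002 inclusive is 114 days; tolling adds 114 days: October 23, 2002 + 114 days = February 14, 2003.
February 14, 2003 is a Friday and not a day on which the insurer's offices are closed, so no extension applies.

February 14, 2003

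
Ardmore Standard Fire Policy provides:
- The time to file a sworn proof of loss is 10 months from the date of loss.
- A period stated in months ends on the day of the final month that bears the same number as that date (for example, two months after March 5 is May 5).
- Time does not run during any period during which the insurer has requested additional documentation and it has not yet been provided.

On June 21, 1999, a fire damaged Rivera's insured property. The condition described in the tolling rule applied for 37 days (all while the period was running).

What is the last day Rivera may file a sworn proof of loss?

10 months after June 21, 1999 is April 21, 2000.
Tolling adds 37 days: April 21, 2000 + 37 days = May 28, 2000.

May 28, 2000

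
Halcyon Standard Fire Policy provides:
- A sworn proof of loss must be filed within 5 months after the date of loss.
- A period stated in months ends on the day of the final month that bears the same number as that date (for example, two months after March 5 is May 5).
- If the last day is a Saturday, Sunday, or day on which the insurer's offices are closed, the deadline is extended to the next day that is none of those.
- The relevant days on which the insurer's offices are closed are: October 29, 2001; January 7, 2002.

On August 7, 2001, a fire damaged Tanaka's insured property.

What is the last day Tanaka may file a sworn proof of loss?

5 months after August 7, 2001 is January 7, 2002.
January 7, 2002 is a listed holiday. The next qualifying day is January 8, 2002.

January 8, 2002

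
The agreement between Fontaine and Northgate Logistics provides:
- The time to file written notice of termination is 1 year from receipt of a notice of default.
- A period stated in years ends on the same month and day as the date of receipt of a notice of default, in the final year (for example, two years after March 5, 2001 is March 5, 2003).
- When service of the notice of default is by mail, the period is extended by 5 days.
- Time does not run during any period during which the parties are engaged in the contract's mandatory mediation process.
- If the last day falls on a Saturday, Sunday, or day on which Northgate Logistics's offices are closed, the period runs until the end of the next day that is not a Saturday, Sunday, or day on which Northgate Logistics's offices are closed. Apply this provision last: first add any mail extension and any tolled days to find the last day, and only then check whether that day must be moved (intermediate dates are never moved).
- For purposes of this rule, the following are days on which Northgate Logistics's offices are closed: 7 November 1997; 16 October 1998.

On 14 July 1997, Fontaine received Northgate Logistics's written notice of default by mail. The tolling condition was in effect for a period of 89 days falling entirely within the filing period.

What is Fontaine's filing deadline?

1 year after 14 July 1997 is July 14, 1998.
Service was by mail, adding 5 days: July 14, 1998 + 5 days = July 19, 1998.
Tolling adds 89 days: July 19, 1998 + 89 days = October 16, 1998.
October 16, 1998 is a listed holiday; October 17, 1998 is Saturday; October 18, 1998 is Sunday. The next qualifying day is October 19, 1998.

October 19, 1998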